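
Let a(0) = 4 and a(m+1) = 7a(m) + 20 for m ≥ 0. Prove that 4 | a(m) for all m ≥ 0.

Base case: a(0) = 4 = 4·1, so 4 | a(0).
Assume 4 | a(r), so a(r) = 4t for some integer t.
Then a(r+1) = 7a(r) + 20 = 7·(4t) + 20 = 4(7t + 5), so 4 | a(r+1).
This completes the inductive step, so 4 | a(m) for all m ≥ 0.

4 | a(m)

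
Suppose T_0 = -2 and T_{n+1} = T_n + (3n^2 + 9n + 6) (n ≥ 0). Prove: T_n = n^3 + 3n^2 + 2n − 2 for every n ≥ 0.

Base case: T_0 = -2, and 0^3 + 3·0^2 + 2·0 − 2 = -2.
Assume T_r = r^3 + 3r^2 + 2r − 2.
Then T_{r+1} = T_r + (3r^2 + 9r + 6) = (r^3 + 3r^2 + 2r − 2) + (3r^2 + 9r + 6) = r^3 + 6r^2 + 11r + 4,
and (r+1)^3 + 3·(r+1)^2 + 2·(r+1) − 2 = r^3 + 6r^2 + 11r + 4.
By induction, T_n = n^3 + 3n^2 + 2n − 2 for all n ≥ 0.

T_n = n^3 + 3n^2 + 2n − 2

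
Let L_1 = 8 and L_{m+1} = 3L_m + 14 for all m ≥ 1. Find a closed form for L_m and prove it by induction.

Claim: L_m = 5·3^m − 7.

Base case: L_1 = 8, and 5·3^1 − 7 = 15 − 7 = 8.
Assume L_k = 5·3^k − 7 for some k ≥ 1.
Then L_{k+1} = 3L_k + 14 = 3·(5·3^k − 7) + 14 = 15·3^k − 21 + 14 = 5·3^{k+1} − 7.
So the formula holds for k+1, and by induction L_m = 5·3^m − 7 for all m ≥ 1.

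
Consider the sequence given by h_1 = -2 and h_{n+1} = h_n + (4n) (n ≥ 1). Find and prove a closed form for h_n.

Claim: h_n = 2n^2 − 2n − 2.

Base case: h_1 = -2, and 2·1^2 − 2·1 − 2 = -2.
Assume h_k = 2k^2 − 2k − 2.
Then h_{k+1} = h_k + (4k) = (2k^2 − 2k − 2) + (4k) = 2k^2 + 2k − 2,
and 2·(k+1)^2 − 2·(k+1) − 2 = 2k^2 + 2k − 2.
By induction, h_n = 2n^2 − 2n − 2 for all n ≥ 1.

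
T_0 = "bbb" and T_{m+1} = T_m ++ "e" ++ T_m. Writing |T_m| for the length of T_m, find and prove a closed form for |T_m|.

Claim: |T_m| = 2^{m+2} − 1.

Base case: |T_0| = 3, and 2^{0+2} − 1 = 3.
Assume |T_j| = 2^{j+2} − 1.
Then |T_{j+1}| = |T_j| + 1 + |T_j| = 2|T_j| + 1 = 2(2^{j+2} − 1) + 1 = 2^{j+3} − 2 + 1 = 2^{j+3} − 1.
So the formula holds for j+1, and by induction |T_m| = 2^{m+2} − 1 for all m ≥ 0.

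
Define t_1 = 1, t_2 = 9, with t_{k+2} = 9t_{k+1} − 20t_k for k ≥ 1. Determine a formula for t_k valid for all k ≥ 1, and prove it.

Claim: t_k = 5^k − 4^k.

Base cases: t_1 = 1 and 5^1 − 4^1 = 1; t_2 = 9 and 5^2 − 4^2 = 9.
Assume t_j = 5^j − 4^j for all 1 ≤ j ≤ m, where m ≥ 2.
Then t_{m+1} = 9t_m − 20t_{m−1} = 9·(5^m − 4^m) − 20·(5^{m−1} − 4^{m−1}) = (9·5 − 20)5^{m−1} − (9·4 − 20)4^{m−1} = 25·5^{m−1} − 16·4^{m−1} = 5^{m+1} − 4^{m+1}.
So the formula holds for m+1, and by strong induction t_k = 5^k − 4^k for all k ≥ 1.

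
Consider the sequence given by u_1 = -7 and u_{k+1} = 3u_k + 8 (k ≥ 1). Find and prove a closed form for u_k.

Claim: u_k = -3^k − 4.

Base case: u_1 = -7, and -3^1 − 4 = -3 − 4 = -7.
Assume u_m = -3^m − 4 for some m ≥ 1.
Then u_{m+1} = 3u_m + 8 = 3·(-3^m − 4) + 8 = -3^{m+1} − 12 + 8 = -3^{m+1} − 4.
This completes the inductive step, so u_k = -3^k − 4 for all k ≥ 1.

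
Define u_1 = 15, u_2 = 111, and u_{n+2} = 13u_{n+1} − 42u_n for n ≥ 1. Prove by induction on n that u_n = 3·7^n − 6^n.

Base cases: u_1 = 15 and 3·7^1 − 6^1 = 15; u_2 = 111 and 3·7^2 − 6^2 = 111.
Assume u_j = 3·7^j − 6^j for all 1 ≤ j ≤ r, where r ≥ 2.
Then u_{r+1} = 13u_r − 42u_{r−1} = 13·(3·7^r − 6^r) − 42·(3·7^{r−1} − 6^{r−1}) = 3·(13·7 − 42)7^{r−1} − (13·6 − 42)6^{r−1} = 147·7^{r−1} − 36·6^{r−1} = 3·7^{r+1} − 6^{r+1}.
So the formula holds for r+1, and by strong induction u_n = 3·7^n − 6^n for all n ≥ 1.

u_n = 3·7^n − 6^n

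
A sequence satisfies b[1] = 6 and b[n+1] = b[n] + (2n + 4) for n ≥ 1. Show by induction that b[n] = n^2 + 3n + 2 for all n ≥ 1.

Base case: b[1] = 6, and 1^2 + 3·1 + 2 = 6.
Assume b[r] = r^2 + 3r + 2.
Then b[r+1] = b[r] + (2r + 4) = (r^2 + 3r + 2) + (2r + 4) = r^2 + 5r + 6,
and (r+1)^2 + 3·(r+1) + 2 = r^2 + 5r + 6.
This completes the inductive step, so b[n] = n^2 + 3n + 2 for all n ≥ 1.

b[n] = n^2 + 3n + 2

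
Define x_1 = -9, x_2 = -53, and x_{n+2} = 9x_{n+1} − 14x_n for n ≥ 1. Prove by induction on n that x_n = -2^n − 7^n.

Base cases: x_1 = -9 and -2^1 − 7^1 = -9; x_2 = -53 and -2^2 − 7^2 = -53.
Assume x_i = -2^i − 7^i for all 1 ≤ i ≤ j, where j ≥ 2.
Then x_{j+1} = 9x_j − 14x_{j−1} = 9·(-2^j − 7^j) − 14·(-2^{j−1} − 7^{j−1}) = -(9·2 − 14)2^{j−1} − (9·7 − 14)7^{j−1} = -4·2^{j−1} − 49·7^{j−1} = -2^{j+1} − 7^{j+1}.
Hence x_n = -2^n − 7^n for every n ≥ 1, by strong induction.

x_n = -2^n − 7^n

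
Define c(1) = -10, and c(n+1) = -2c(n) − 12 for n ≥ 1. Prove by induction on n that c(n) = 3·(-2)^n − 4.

Base case: c(1) = -10, and 3·(-2)^1 − 4 = -6 − 4 = -10.
Assume c(m) = 3·(-2)^m − 4 for some m ≥ 1.
Then c(m+1) = -2c(m) − 12 = -2·(3·(-2)^m − 4) − 12 = -6·(-2)^m + 8 − 12 = 3·(-2)^{m+1} − 4.
So the formula holds for m+1, and by induction c(n) = 3·(-2)^n − 4 for all n ≥ 1.

c(n) = 3·(-2)^n − 4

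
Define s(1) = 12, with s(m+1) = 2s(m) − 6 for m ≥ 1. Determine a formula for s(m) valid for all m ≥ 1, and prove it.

Claim: s(m) = 3·2^m + 6.

Base case: s(1) = 12, and 3·2^1 + 6 = 6 + 6 = 12.
Assume s(k) = 3·2^k + 6 for some k ≥ 1.
Then s(k+1) = 2s(k) − 6 = 2·(3·2^k + 6) − 6 = 6·2^k + 12 − 6 = 3·2^{k+1} + 6.
By induction, s(m) = 3·2^m + 6 for all m ≥ 1.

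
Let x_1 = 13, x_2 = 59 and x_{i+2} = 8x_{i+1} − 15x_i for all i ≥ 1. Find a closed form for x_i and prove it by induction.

Claim: x_i = 2·5^i + 3^i.

Base cases: x_1 = 13 and 2·5^1 + 3^1 = 13; x_2 = 59 and 2·5^2 + 3^2 = 59.
Assume x_j = 2·5^j + 3^j for all 1 ≤ j ≤ k, where k ≥ 2.
Then x_{k+1} = 8x_k − 15x_{k−1} = 8·(2·5^k + 3^k) − 15·(2·5^{k−1} + 3^{k−1}) = 2·(8·5 − 15)5^{k−1} + (8·3 − 15)3^{k−1} = 50·5^{k−1} + 9·3^{k−1} = 2·5^{k+1} + 3^{k+1}.
So the formula holds for k+1, and by strong induction x_i = 2·5^i + 3^i for all i ≥ 1.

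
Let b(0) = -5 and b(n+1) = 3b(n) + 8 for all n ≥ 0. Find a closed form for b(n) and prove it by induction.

Claim: b(n) = -3^n − 4.

Base case: b(0) = -5, and -3^0 − 4 = -1 − 4 = -5.
Assume b(j) = -3^j − 4 for some j ≥ 0.
Then b(j+1) = 3b(j) + 8 = 3·(-3^j − 4) + 8 = -3^{j+1} − 12 + 8 = -3^{j+1} − 4.
So the formula holds for j+1, and by induction b(n) = -3^n − 4 for all n ≥ 0.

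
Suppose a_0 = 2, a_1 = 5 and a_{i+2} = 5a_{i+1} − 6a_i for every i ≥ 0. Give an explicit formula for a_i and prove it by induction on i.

Claim: a_i = 3^i + 2^i.

Base cases: a_0 = 2 and 3^0 + 2^0 = 2; a_1 = 5 and 3^1 + 2^1 = 5.
Assume a_j = 3^j + 2^j for all 0 ≤ j ≤ r, where r ≥ 1.
Then a_{r+1} = 5a_r − 6a_{r−1} = 5·(3^r + 2^r) − 6·(3^{r−1} + 2^{r−1}) = (5·3 − 6)3^{r−1} + (5·2 − 6)2^{r−1} = 9·3^{r−1} + 4·2^{r−1} = 3^{r+1} + 2^{r+1}.
This completes the inductive step, so a_i = 3^i + 2^i for all i ≥ 0.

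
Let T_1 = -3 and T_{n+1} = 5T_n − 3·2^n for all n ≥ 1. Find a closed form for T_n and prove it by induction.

Claim: T_n = -5^n + 2^n.

Base case: T_1 = -3, and -5^1 + 2^1 = -5 + 2 = -3.
Assume T_j = -5^j + 2^j for some j ≥ 1.
Then T_{j+1} = 5T_j − 3·2^j = 5·(-5^j + 2^j) − 3·2^j = -5^{j+1} + 5·2^j − 3·2^j = -5^{j+1} + 2·2^j = -5^{j+1} + 2^{j+1}.
By induction, T_n = -5^n + 2^n for all n ≥ 1.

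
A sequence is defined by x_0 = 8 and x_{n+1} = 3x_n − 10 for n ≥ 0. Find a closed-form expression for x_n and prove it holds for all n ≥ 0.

Claim: x_n = 3^{n+1} + 5.

Base case: x_0 = 8, and 3^{0+1} + 5 = 3 + 5 = 8.
Assume x_j = 3^{j+1} + 5 for some j ≥ 0.
Then x_{j+1} = 3x_j − 10 = 3·(3^{j+1} + 5) − 10 = 3^{j+2} + 15 − 10 = 3^{j+2} + 5.
By induction, x_n = 3^{n+1} + 5 for all n ≥ 0.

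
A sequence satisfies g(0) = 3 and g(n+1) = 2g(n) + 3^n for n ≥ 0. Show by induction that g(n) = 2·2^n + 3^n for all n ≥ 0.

Base case: g(0) = 3, and 2·2^0 + 3^0 = 2 + 1 = 3.
Assume g(j) = 2·2^j + 3^j for some j ≥ 0.
Then g(j+1) = 2g(j) + 3^j = 2·(2·2^j + 3^j) + 3^j = 2·2^{j+1} + 2·3^j + 3^j = 2·2^{j+1} + 3·3^j = 2·2^{j+1} + 3^{j+1}.
So the formula holds for j+1, and by induction g(n) = 2·2^n + 3^n for all n ≥ 0.

g(n) = 2·2^n + 3^n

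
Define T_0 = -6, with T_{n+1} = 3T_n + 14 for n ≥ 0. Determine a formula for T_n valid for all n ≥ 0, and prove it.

Claim: T_n = 3^n − 7.

Base case: T_0 = -6, and 3^0 − 7 = 1 − 7 = -6.
Assume T_k = 3^k − 7 for some k ≥ 0.
Then T_{k+1} = 3T_k + 14 = 3·(3^k − 7) + 14 = 3^{k+1} − 21 + 14 = 3^{k+1} − 7.
Hence T_n = 3^n − 7 for every n ≥ 0, by induction.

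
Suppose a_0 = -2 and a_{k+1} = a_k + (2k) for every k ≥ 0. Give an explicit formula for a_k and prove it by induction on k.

Claim: a_k = k^2 − k − 2.

Base case: a_0 = -2, and 0^2 − 0 − 2 = -2.
Assume a_r = r^2 − r − 2.
Then a_{r+1} = a_r + (2r) = (r^2 − r − 2) + (2r) = r^2 + r − 2,
and (r+1)^2 − (r+1) − 2 = r^2 + r − 2.
This completes the inductive step, so a_k = k^2 − k − 2 for all k ≥ 0.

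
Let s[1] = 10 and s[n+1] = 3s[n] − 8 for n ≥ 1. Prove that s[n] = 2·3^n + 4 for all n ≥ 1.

Base case: s[1] = 10, and 2·3^1 + 4 = 6 + 4 = 10.
Assume s[k] = 2·3^k + 4 for some k ≥ 1.
Then s[k+1] = 3s[k] − 8 = 3·(2·3^k + 4) − 8 = 6·3^k + 12 − 8 = 2·3^{k+1} + 4.
So the formula holds for k+1, and by induction s[n] = 2·3^n + 4 for all n ≥ 1.

s[n] = 2·3^n + 4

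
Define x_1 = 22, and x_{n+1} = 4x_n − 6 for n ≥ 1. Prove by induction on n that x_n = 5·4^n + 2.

Base case: x_1 = 22, and 5·4^1 + 2 = 20 + 2 = 22.
Assume x_k = 5·4^k + 2 for some k ≥ 1.
Then x_{k+1} = 4x_k − 6 = 4·(5·4^k + 2) − 6 = 20·4^k + 8 − 6 = 5·4^{k+1} + 2.
Hence x_n = 5·4^n + 2 for every n ≥ 1, by induction.

x_n = 5·4^n + 2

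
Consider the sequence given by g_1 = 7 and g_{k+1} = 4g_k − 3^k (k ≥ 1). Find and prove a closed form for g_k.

Claim: g_k = 4^k + 3^k.

Base case: g_1 = 7, and 4^1 + 3^1 = 4 + 3 = 7.
Assume g_j = 4^j + 3^j for some j ≥ 1.
Then g_{j+1} = 4g_j − 3^j = 4·(4^j + 3^j) − 3^j = 4^{j+1} + 4·3^j − 3^j = 4^{j+1} + 3·3^j = 4^{j+1} + 3^{j+1}.
So the formula holds for j+1, and by induction g_k = 4^k + 3^k for all k ≥ 1.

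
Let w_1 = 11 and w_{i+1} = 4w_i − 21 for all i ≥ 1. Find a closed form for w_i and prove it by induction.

Claim: w_i = 4^i + 7.

Base case: w_1 = 11, and 4^1 + 7 = 4 + 7 = 11.
Assume w_r = 4^r + 7 for some r ≥ 1.
Then w_{r+1} = 4w_r − 21 = 4·(4^r + 7) − 21 = 4^{r+1} + 28 − 21 = 4^{r+1} + 7.
So the formula holds for r+1, and by induction w_i = 4^i + 7 for all i ≥ 1.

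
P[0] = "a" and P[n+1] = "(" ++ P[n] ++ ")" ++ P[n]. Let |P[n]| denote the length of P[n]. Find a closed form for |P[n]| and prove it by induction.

Claim: |P[n]| = 3·2^n − 2.

Base case: |P[0]| = 1, and 3·2^0 − 2 = 1.
Assume |P[m]| = 3·2^m − 2.
Then |P[m+1]| = 1 + |P[m]| + 1 + |P[m]| = 2|P[m]| + 2 = 2(3·2^m − 2) + 2 = 3·2^{m+1} − 4 + 2 = 3·2^{m+1} − 2.
This completes the inductive step, so |P[n]| = 3·2^n − 2 for all n ≥ 0.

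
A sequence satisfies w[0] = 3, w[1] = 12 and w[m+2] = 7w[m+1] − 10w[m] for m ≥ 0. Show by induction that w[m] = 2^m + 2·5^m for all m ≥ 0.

Base cases: w[0] = 3 and 2^0 + 2·5^0 = 3; w[1] = 12 and 2^1 + 2·5^1 = 12.
Assume w[j] = 2^j + 2·5^j for all 0 ≤ j ≤ k, where k ≥ 1.
Then w[k+1] = 7w[k] − 10w[k−1] = 7·(2^k + 2·5^k) − 10·(2^{k−1} + 2·5^{k−1}) = (7·2 − 10)2^{k−1} + 2·(7·5 − 10)5^{k−1} = 4·2^{k−1} + 50·5^{k−1} = 2^{k+1} + 2·5^{k+1}.
By strong induction, w[m] = 2^m + 2·5^m for all m ≥ 0.

w[m] = 2^m + 2·5^m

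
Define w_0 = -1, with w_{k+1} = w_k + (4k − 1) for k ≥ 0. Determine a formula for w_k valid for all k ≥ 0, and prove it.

Claim: w_k = 2k^2 − 3k − 1.

Base case: w_0 = -1, and 2·0^2 − 3·0 − 1 = -1.
Assume w_m = 2m^2 − 3m − 1.
Then w_{m+1} = w_m + (4m − 1) = (2m^2 − 3m − 1) + (4m − 1) = 2m^2 + m − 2,
and 2·(m+1)^2 − 3·(m+1) − 1 = 2m^2 + m − 2.
Hence w_k = 2k^2 − 3k − 1 for every k ≥ 0, by induction.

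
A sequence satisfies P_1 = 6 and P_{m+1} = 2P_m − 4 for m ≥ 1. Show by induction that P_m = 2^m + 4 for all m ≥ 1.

Base case: P_1 = 6, and 2^1 + 4 = 2 + 4 = 6.
Assume P_j = 2^j + 4 for some j ≥ 1.
Then P_{j+1} = 2P_j − 4 = 2·(2^j + 4) − 4 = 2^{j+1} + 8 − 4 = 2^{j+1} + 4.
By induction, P_m = 2^m + 4 for all m ≥ 1.

P_m = 2^m + 4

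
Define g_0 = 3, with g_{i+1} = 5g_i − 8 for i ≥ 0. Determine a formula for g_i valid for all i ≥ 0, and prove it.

Claim: g_i = 5^i + 2.

Base case: g_0 = 3, and 5^0 + 2 = 1 + 2 = 3.
Assume g_j = 5^j + 2 for some j ≥ 0.
Then g_{j+1} = 5g_j − 8 = 5·(5^j + 2) − 8 = 5^{j+1} + 10 − 8 = 5^{j+1} + 2.
This completes the inductive step, so g_i = 5^i + 2 for all i ≥ 0.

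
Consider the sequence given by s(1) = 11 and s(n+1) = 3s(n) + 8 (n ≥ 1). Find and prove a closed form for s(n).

Claim: s(n) = 5·3^n − 4.

Base case: s(1) = 11, and 5·3^1 − 4 = 15 − 4 = 11.
Assume s(j) = 5·3^j − 4 for some j ≥ 1.
Then s(j+1) = 3s(j) + 8 = 3·(5·3^j − 4) + 8 = 15·3^j − 12 + 8 = 5·3^{j+1} − 4.
Hence s(n) = 5·3^n − 4 for every n ≥ 1, by induction.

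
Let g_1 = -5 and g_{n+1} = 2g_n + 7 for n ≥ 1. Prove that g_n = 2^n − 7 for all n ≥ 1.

Base case: g_1 = -5, and 2^1 − 7 = 2 − 7 = -5.
Assume g_r = 2^r − 7 for some r ≥ 1.
Then g_{r+1} = 2g_r + 7 = 2·(2^r − 7) + 7 = 2^{r+1} − 14 + 7 = 2^{r+1} − 7.
This completes the inductive step, so g_n = 2^n − 7 for all n ≥ 1.

g_n = 2^n − 7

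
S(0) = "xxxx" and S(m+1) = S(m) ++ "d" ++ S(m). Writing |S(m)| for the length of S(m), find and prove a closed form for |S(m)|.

Claim: |S(m)| = 5·2^m − 1.

Base case: |S(0)| = 4, and 5·2^0 − 1 = 4.
Assume |S(k)| = 5·2^k − 1.
Then |S(k+1)| = |S(k)| + 1 + |S(k)| = 2|S(k)| + 1 = 2(5·2^k − 1) + 1 = 5·2^{k+1} − 2 + 1 = 5·2^{k+1} − 1.
So the formula holds for k+1, and by induction |S(m)| = 5·2^m − 1 for all m ≥ 0.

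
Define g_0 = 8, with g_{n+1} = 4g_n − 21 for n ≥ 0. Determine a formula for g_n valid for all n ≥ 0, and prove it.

Claim: g_n = 4^n + 7.

Base case: g_0 = 8, and 4^0 + 7 = 1 + 7 = 8.
Assume g_m = 4^m + 7 for some m ≥ 0.
Then g_{m+1} = 4g_m − 21 = 4·(4^m + 7) − 21 = 4^{m+1} + 28 − 21 = 4^{m+1} + 7.
So the formula holds for m+1, and by induction g_n = 4^n + 7 for all n ≥ 0.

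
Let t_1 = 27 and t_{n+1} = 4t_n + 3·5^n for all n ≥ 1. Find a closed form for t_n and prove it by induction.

Claim: t_n = 3·4^n + 3·5^n.

Base case: t_1 = 27, and 3·4^1 + 3·5^1 = 12 + 15 = 27.
Assume t_m = 3·4^m + 3·5^m for some m ≥ 1.
Then t_{m+1} = 4t_m + 3·5^m = 4·(3·4^m + 3·5^m) + 3·5^m = 3·4^{m+1} + 12·5^m + 3·5^m = 3·4^{m+1} + 15·5^m = 3·4^{m+1} + 3·5^{m+1}.
Hence t_n = 3·4^n + 3·5^n for every n ≥ 1, by induction.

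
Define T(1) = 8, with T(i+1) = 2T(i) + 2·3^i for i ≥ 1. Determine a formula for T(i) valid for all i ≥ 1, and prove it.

Claim: T(i) = 2^i + 2·3^i.

Base case: T(1) = 8, and 2^1 + 2·3^1 = 2 + 6 = 8.
Assume T(k) = 2^k + 2·3^k for some k ≥ 1.
Then T(k+1) = 2T(k) + 2·3^k = 2·(2^k + 2·3^k) + 2·3^k = 2^{k+1} + 4·3^k + 2·3^k = 2^{k+1} + 6·3^k = 2^{k+1} + 2·3^{k+1}.
This completes the inductive step, so T(i) = 2^i + 2·3^i for all i ≥ 1.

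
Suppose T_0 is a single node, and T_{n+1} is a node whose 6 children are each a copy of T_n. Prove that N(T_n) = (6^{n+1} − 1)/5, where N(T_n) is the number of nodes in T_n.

Base case: N(T_0) = 1, and (6^{0+1} − 1)/5 = 1.
Assume N(T_k) = (6^{k+1} − 1)/5.
Then N(T_{k+1}) = 1 + 6N(T_k) = 1 + 6·(6^{k+1} − 1)/5 = 1 + (6^{k+2} − 6)/5 = (5 + 6^{k+2} − 6)/5 = (6^{k+2} − 1)/5.
Hence N(T_n) = (6^{n+1} − 1)/5 for every n ≥ 0, by induction.

N(T_n) = (6^{n+1} − 1)/5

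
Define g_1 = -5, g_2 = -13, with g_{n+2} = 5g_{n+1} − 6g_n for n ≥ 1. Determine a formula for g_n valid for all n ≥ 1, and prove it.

Claim: g_n = -3^n − 2^n.

Base cases: g_1 = -5 and -3^1 − 2^1 = -5; g_2 = -13 and -3^2 − 2^2 = -13.
Assume g_j = -3^j − 2^j for all 1 ≤ j ≤ r, where r ≥ 2.
Then g_{r+1} = 5g_r − 6g_{r−1} = 5·(-3^r − 2^r) − 6·(-3^{r−1} − 2^{r−1}) = -(5·3 − 6)3^{r−1} − (5·2 − 6)2^{r−1} = -9·3^{r−1} − 4·2^{r−1} = -3^{r+1} − 2^{r+1}.
This completes the inductive step, so g_n = -3^n − 2^n for all n ≥ 1.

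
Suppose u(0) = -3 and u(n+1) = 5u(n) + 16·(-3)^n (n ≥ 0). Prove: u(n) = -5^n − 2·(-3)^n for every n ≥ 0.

Base case: u(0) = -3, and -5^0 − 2·(-3)^0 = -1 − 2 = -3.
Assume u(j) = -5^j − 2·(-3)^j for some j ≥ 0.
Then u(j+1) = 5u(j) + 16·(-3)^j = 5·(-5^j − 2·(-3)^j) + 16·(-3)^j = -5^{j+1} − 10·(-3)^j + 16·(-3)^j = -5^{j+1} + 6·(-3)^j = -5^{j+1} − 2·(-3)^{j+1}.
By induction, u(n) = -5^n − 2·(-3)^n for all n ≥ 0.

u(n) = -5^n − 2·(-3)^n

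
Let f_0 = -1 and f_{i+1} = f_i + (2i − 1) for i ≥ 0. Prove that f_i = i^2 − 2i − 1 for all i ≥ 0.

Base case: f_0 = -1, and 0^2 − 2·0 − 1 = -1.
Assume f_m = m^2 − 2m − 1.
Then f_{m+1} = f_m + (2m − 1) = (m^2 − 2m − 1) + (2m − 1) = m^2 − 2,
and (m+1)^2 − 2·(m+1) − 1 = m^2 − 2.
By induction, f_i = i^2 − 2i − 1 for all i ≥ 0.

f_i = i^2 − 2i − 1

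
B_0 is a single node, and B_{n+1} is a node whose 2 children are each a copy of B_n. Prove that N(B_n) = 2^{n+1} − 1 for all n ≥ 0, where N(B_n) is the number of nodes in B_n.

Base case: N(B_0) = 1, and 2^{0+1} − 1 = 1.
Assume N(B_m) = 2^{m+1} − 1.
Then N(B_{m+1}) = 1 + 2N(B_m) = 1 + 2(2^{m+1} − 1) = 2^{m+2} − 2 + 1 = 2^{m+2} − 1.
This completes the inductive step, so N(B_n) = 2^{n+1} − 1 for all n ≥ 0.

N(B_n) = 2^{n+1} − 1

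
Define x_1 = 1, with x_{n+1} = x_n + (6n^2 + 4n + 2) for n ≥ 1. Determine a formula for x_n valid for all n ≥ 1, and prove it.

Claim: x_n = 2n^3 − n^2 + n − 1.

Base case: x_1 = 1, and 2·1^3 − 1^2 + 1 − 1 = 1.
Assume x_m = 2m^3 − m^2 + m − 1.
Then x_{m+1} = x_m + (6m^2 + 4m + 2) = (2m^3 − m^2 + m − 1) + (6m^2 + 4m + 2) = 2m^3 + 5m^2 + 5m + 1,
and 2·(m+1)^3 − (m+1)^2 + (m+1) − 1 = 2m^3 + 5m^2 + 5m + 1.
Hence x_n = 2n^3 − n^2 + n − 1 for every n ≥ 1, by induction.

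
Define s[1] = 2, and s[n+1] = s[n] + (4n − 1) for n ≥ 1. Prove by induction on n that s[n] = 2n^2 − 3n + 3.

Base case: s[1] = 2, and 2·1^2 − 3·1 + 3 = 2.
Assume s[j] = 2j^2 − 3j + 3.
Then s[j+1] = s[j] + (4j − 1) = (2j^2 − 3j + 3) + (4j − 1) = 2j^2 + j + 2,
and 2·(j+1)^2 − 3·(j+1) + 3 = 2j^2 + j + 2.
Hence s[n] = 2n^2 − 3n + 3 for every n ≥ 1, by induction.

s[n] = 2n^2 − 3n + 3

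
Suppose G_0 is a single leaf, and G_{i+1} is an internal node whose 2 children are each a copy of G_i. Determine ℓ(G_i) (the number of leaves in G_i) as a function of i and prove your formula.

Claim: ℓ(G_i) = 2^i.

Base case: ℓ(G_0) = 1, and 2^0 = 1.
Assume ℓ(G_j) = 2^j.
Then ℓ(G_{j+1}) = 2·ℓ(G_j) = 2·2^j = 2^{j+1}.
This completes the inductive step, so ℓ(G_i) = 2^i for all i ≥ 0.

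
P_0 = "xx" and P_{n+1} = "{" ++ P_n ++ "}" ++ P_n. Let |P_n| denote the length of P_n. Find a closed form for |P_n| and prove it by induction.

Claim: |P_n| = 2^{n+2} − 2.

Base case: |P_0| = 2, and 2^{0+2} − 2 = 2.
Assume |P_k| = 2^{k+2} − 2.
Then |P_{k+1}| = 1 + |P_k| + 1 + |P_k| = 2|P_k| + 2 = 2(2^{k+2} − 2) + 2 = 2^{k+3} − 4 + 2 = 2^{k+3} − 2.
By induction, |P_n| = 2^{n+2} − 2 for all n ≥ 0.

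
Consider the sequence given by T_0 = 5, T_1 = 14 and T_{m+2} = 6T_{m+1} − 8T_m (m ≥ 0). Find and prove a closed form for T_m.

Claim: T_m = 3·2^m + 2·4^m.

Base cases: T_0 = 5 and 3·2^0 + 2·4^0 = 5; T_1 = 14 and 3·2^1 + 2·4^1 = 14.
Assume T_j = 3·2^j + 2·4^j for all 0 ≤ j ≤ r, where r ≥ 1.
Then T_{r+1} = 6T_r − 8T_{r−1} = 6·(3·2^r + 2·4^r) − 8·(3·2^{r−1} + 2·4^{r−1}) = 3·(6·2 − 8)2^{r−1} + 2·(6·4 − 8)4^{r−1} = 12·2^{r−1} + 32·4^{r−1} = 3·2^{r+1} + 2·4^{r+1}.
This completes the inductive step, so T_m = 3·2^m + 2·4^m for all m ≥ 0.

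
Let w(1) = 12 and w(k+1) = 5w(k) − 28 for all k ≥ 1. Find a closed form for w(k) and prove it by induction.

Claim: w(k) = 5^k + 7.

Base case: w(1) = 12, and 5^1 + 7 = 5 + 7 = 12.
Assume w(r) = 5^r + 7 for some r ≥ 1.
Then w(r+1) = 5w(r) − 28 = 5·(5^r + 7) − 28 = 5^{r+1} + 35 − 28 = 5^{r+1} + 7.
This completes the inductive step, so w(k) = 5^k + 7 for all k ≥ 1.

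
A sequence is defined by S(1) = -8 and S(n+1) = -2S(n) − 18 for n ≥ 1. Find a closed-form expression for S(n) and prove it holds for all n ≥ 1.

Claim: S(n) = (-2)^n − 6.

Base case: S(1) = -8, and (-2)^1 − 6 = -2 − 6 = -8.
Assume S(m) = (-2)^m − 6 for some m ≥ 1.
Then S(m+1) = -2S(m) − 18 = -2·((-2)^m − 6) − 18 = -2·(-2)^m + 12 − 18 = (-2)^{m+1} − 6.
Hence S(n) = (-2)^n − 6 for every n ≥ 1, by induction.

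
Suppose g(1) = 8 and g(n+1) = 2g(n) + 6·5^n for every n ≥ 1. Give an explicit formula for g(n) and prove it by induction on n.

Claim: g(n) = -2^n + 2·5^n.

Base case: g(1) = 8, and -2^1 + 2·5^1 = -2 + 10 = 8.
Assume g(j) = -2^j + 2·5^j for some j ≥ 1.
Then g(j+1) = 2g(j) + 6·5^j = 2·(-2^j + 2·5^j) + 6·5^j = -2^{j+1} + 4·5^j + 6·5^j = -2^{j+1} + 10·5^j = -2^{j+1} + 2·5^{j+1}.
So the formula holds for j+1, and by induction g(n) = -2^n + 2·5^n for all n ≥ 1.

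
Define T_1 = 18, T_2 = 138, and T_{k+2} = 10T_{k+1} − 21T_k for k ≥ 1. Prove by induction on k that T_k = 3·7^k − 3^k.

Base cases: T_1 = 18 and 3·7^1 − 3^1 = 18; T_2 = 138 and 3·7^2 − 3^2 = 138.
Assume T_j = 3·7^j − 3^j for all 1 ≤ j ≤ m, where m ≥ 2.
Then T_{m+1} = 10T_m − 21T_{m−1} = 10·(3·7^m − 3^m) − 21·(3·7^{m−1} − 3^{m−1}) = 3·(10·7 − 21)7^{m−1} − (10·3 − 21)3^{m−1} = 147·7^{m−1} − 9·3^{m−1} = 3·7^{m+1} − 3^{m+1}.
This completes the inductive step, so T_k = 3·7^k − 3^k for all k ≥ 1.

T_k = 3·7^k − 3^k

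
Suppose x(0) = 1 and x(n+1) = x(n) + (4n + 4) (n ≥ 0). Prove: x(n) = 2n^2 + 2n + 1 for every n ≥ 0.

Base case: x(0) = 1, and 2·0^2 + 2·0 + 1 = 1.
Assume x(m) = 2m^2 + 2m + 1.
Then x(m+1) = x(m) + (4m + 4) = (2m^2 + 2m + 1) + (4m + 4) = 2m^2 + 6m + 5,
and 2·(m+1)^2 + 2·(m+1) + 1 = 2m^2 + 6m + 5.
By induction, x(n) = 2n^2 + 2n + 1 for all n ≥ 0.

x(n) = 2n^2 + 2n + 1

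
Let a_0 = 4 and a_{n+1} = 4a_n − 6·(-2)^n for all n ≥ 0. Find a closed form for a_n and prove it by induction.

Claim: a_n = 3·4^n + (-2)^n.

Base case: a_0 = 4, and 3·4^0 + (-2)^0 = 3 + 1 = 4.
Assume a_r = 3·4^r + (-2)^r for some r ≥ 0.
Then a_{r+1} = 4a_r − 6·(-2)^r = 4·(3·4^r + (-2)^r) − 6·(-2)^r = 3·4^{r+1} + 4·(-2)^r − 6·(-2)^r = 3·4^{r+1} − 2·(-2)^r = 3·4^{r+1} + (-2)^{r+1}.
This completes the inductive step, so a_n = 3·4^n + (-2)^n for all n ≥ 0.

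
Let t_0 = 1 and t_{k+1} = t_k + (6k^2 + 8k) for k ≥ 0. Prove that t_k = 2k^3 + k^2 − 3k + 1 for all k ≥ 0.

Base case: t_0 = 1, and 2·0^3 + 0^2 − 3·0 + 1 = 1.
Assume t_j = 2j^3 + j^2 − 3j + 1.
Then t_{j+1} = t_j + (6j^2 + 8j) = (2j^3 + j^2 − 3j + 1) + (6j^2 + 8j) = 2j^3 + 7j^2 + 5j + 1,
and 2·(j+1)^3 + (j+1)^2 − 3·(j+1) + 1 = 2j^3 + 7j^2 + 5j + 1.
By induction, t_k = 2k^3 + k^2 − 3k + 1 for all k ≥ 0.

t_k = 2k^3 + k^2 − 3k + 1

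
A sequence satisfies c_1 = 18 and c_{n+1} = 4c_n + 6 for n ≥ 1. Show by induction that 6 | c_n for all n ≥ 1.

Base case: c_1 = 18 = 6·3, so 6 | c_1.
Assume 6 | c_k, so c_k = 6t for some integer t.
Then c_{k+1} = 4c_k + 6 = 4·(6t) + 6 = 6(4t + 1), so 6 | c_{k+1}.
Hence 6 | c_n for every n ≥ 1, by induction.

6 | c_n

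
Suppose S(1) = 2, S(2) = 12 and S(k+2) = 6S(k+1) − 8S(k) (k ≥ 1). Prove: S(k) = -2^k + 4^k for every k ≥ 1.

Base cases: S(1) = 2 and -2^1 + 4^1 = 2; S(2) = 12 and -2^2 + 4^2 = 12.
Assume S(j) = -2^j + 4^j for all 1 ≤ j ≤ m, where m ≥ 2.
Then S(m+1) = 6S(m) − 8S(m−1) = 6·(-2^m + 4^m) − 8·(-2^{m−1} + 4^{m−1}) = -(6·2 − 8)2^{m−1} + (6·4 − 8)4^{m−1} = -4·2^{m−1} + 16·4^{m−1} = -2^{m+1} + 4^{m+1}.
Hence S(k) = -2^k + 4^k for every k ≥ 1, by strong induction.

S(k) = -2^k + 4^k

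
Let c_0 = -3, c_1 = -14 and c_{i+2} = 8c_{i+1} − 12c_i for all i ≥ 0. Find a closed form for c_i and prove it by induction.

Claim: c_i = -2^i − 2·6^i.

Base cases: c_0 = -3 and -2^0 − 2·6^0 = -3; c_1 = -14 and -2^1 − 2·6^1 = -14.
Assume c_t = -2^t − 2·6^t for all 0 ≤ t ≤ j, where j ≥ 1.
Then c_{j+1} = 8c_j − 12c_{j−1} = 8·(-2^j − 2·6^j) − 12·(-2^{j−1} − 2·6^{j−1}) = -(8·2 − 12)2^{j−1} − 2·(8·6 − 12)6^{j−1} = -4·2^{j−1} − 72·6^{j−1} = -2^{j+1} − 2·6^{j+1}.
Hence c_i = -2^i − 2·6^i for every i ≥ 0, by strong induction.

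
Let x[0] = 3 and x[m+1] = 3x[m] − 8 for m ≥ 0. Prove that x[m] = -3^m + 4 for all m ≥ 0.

Base case: x[0] = 3, and -3^0 + 4 = -1 + 4 = 3.
Assume x[j] = -3^j + 4 for some j ≥ 0.
Then x[j+1] = 3x[j] − 8 = 3·(-3^j + 4) − 8 = -3^{j+1} + 12 − 8 = -3^{j+1} + 4.
Hence x[m] = -3^m + 4 for every m ≥ 0, by induction.

x[m] = -3^m + 4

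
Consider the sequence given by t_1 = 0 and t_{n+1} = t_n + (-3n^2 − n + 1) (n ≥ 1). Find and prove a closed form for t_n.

Claim: t_n = -n^3 + n^2 + n − 1.

Base case: t_1 = 0, and -1^3 + 1^2 + 1 − 1 = 0.
Assume t_j = -j^3 + j^2 + j − 1.
Then t_{j+1} = t_j + (-3j^2 − j + 1) = (-j^3 + j^2 + j − 1) + (-3j^2 − j + 1) = -j^3 − 2j^2,
and -(j+1)^3 + (j+1)^2 + (j+1) − 1 = -j^3 − 2j^2.
By induction, t_n = -n^3 + n^2 + n − 1 for all n ≥ 1.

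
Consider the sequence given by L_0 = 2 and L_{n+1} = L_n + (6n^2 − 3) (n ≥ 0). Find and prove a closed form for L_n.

Claim: L_n = 2n^3 − 3n^2 − 2n + 2.

Base case: L_0 = 2, and 2·0^3 − 3·0^2 − 2·0 + 2 = 2.
Assume L_m = 2m^3 − 3m^2 − 2m + 2.
Then L_{m+1} = L_m + (6m^2 − 3) = (2m^3 − 3m^2 − 2m + 2) + (6m^2 − 3) = 2m^3 + 3m^2 − 2m − 1,
and 2·(m+1)^3 − 3·(m+1)^2 − 2·(m+1) + 2 = 2m^3 + 3m^2 − 2m − 1.
Hence L_n = 2n^3 − 3n^2 − 2n + 2 for every n ≥ 0, by induction.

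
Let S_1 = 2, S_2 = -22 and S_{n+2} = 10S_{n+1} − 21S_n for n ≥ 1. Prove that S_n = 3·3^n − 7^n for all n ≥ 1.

Base cases: S_1 = 2 and 3·3^1 − 7^1 = 2; S_2 = -22 and 3·3^2 − 7^2 = -22.
Assume S_j = 3·3^j − 7^j for all 1 ≤ j ≤ k, where k ≥ 2.
Then S_{k+1} = 10S_k − 21S_{k−1} = 10·(3·3^k − 7^k) − 21·(3·3^{k−1} − 7^{k−1}) = 3·(10·3 − 21)3^{k−1} − (10·7 − 21)7^{k−1} = 27·3^{k−1} − 49·7^{k−1} = 3·3^{k+1} − 7^{k+1}.
Hence S_n = 3·3^n − 7^n for every n ≥ 1, by strong induction.

S_n = 3·3^n − 7^n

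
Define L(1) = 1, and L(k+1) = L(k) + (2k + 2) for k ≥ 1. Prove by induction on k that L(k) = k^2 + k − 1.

Base case: L(1) = 1, and 1^2 + 1 − 1 = 1.
Assume L(j) = j^2 + j − 1.
Then L(j+1) = L(j) + (2j + 2) = (j^2 + j − 1) + (2j + 2) = j^2 + 3j + 1,
and (j+1)^2 + (j+1) − 1 = j^2 + 3j + 1.
By induction, L(k) = k^2 + k − 1 for all k ≥ 1.

L(k) = k^2 + k − 1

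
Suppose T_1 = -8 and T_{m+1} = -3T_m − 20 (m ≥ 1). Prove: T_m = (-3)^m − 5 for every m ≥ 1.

Base case: T_1 = -8, and (-3)^1 − 5 = -3 − 5 = -8.
Assume T_j = (-3)^j − 5 for some j ≥ 1.
Then T_{j+1} = -3T_j − 20 = -3·((-3)^j − 5) − 20 = -3·(-3)^j + 15 − 20 = (-3)^{j+1} − 5.
This completes the inductive step, so T_m = (-3)^m − 5 for all m ≥ 1.

T_m = (-3)^m − 5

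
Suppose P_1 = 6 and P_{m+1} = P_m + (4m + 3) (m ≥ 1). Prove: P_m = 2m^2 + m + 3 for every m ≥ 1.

Base case: P_1 = 6, and 2·1^2 + 1 + 3 = 6.
Assume P_k = 2k^2 + k + 3.
Then P_{k+1} = P_k + (4k + 3) = (2k^2 + k + 3) + (4k + 3) = 2k^2 + 5k + 6,
and 2·(k+1)^2 + (k+1) + 3 = 2k^2 + 5k + 6.
This completes the inductive step, so P_m = 2m^2 + m + 3 for all m ≥ 1.

P_m = 2m^2 + m + 3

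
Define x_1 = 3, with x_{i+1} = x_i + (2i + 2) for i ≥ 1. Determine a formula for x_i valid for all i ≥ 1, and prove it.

Claim: x_i = i^2 + i + 1.

Base case: x_1 = 3, and 1^2 + 1 + 1 = 3.
Assume x_r = r^2 + r + 1.
Then x_{r+1} = x_r + (2r + 2) = (r^2 + r + 1) + (2r + 2) = r^2 + 3r + 3,
and (r+1)^2 + (r+1) + 1 = r^2 + 3r + 3.
This completes the inductive step, so x_i = i^2 + i + 1 for all i ≥ 1.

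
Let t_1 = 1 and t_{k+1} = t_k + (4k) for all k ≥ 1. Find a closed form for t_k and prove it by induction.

Claim: t_k = 2k^2 − 2k + 1.

Base case: t_1 = 1, and 2·1^2 − 2·1 + 1 = 1.
Assume t_r = 2r^2 − 2r + 1.
Then t_{r+1} = t_r + (4r) = (2r^2 − 2r + 1) + (4r) = 2r^2 + 2r + 1,
and 2·(r+1)^2 − 2·(r+1) + 1 = 2r^2 + 2r + 1.
Hence t_k = 2k^2 − 2k + 1 for every k ≥ 1, by induction.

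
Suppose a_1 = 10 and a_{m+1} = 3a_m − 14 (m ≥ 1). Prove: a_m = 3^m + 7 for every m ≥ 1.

Base case: a_1 = 10, and 3^1 + 7 = 3 + 7 = 10.
Assume a_j = 3^j + 7 for some j ≥ 1.
Then a_{j+1} = 3a_j − 14 = 3·(3^j + 7) − 14 = 3^{j+1} + 21 − 14 = 3^{j+1} + 7.
This completes the inductive step, so a_m = 3^m + 7 for all m ≥ 1.

a_m = 3^m + 7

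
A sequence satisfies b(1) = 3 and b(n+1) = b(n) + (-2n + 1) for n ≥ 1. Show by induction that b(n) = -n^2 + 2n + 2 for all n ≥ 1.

Base case: b(1) = 3, and -1^2 + 2·1 + 2 = 3.
Assume b(m) = -m^2 + 2m + 2.
Then b(m+1) = b(m) + (-2m + 1) = (-m^2 + 2m + 2) + (-2m + 1) = -m^2 + 3,
and -(m+1)^2 + 2·(m+1) + 2 = -m^2 + 3.
By induction, b(n) = -n^2 + 2n + 2 for all n ≥ 1.

b(n) = -n^2 + 2n + 2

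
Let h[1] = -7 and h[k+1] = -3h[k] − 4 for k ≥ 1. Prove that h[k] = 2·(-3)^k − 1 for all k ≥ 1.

Base case: h[1] = -7, and 2·(-3)^1 − 1 = -6 − 1 = -7.
Assume h[r] = 2·(-3)^r − 1 for some r ≥ 1.
Then h[r+1] = -3h[r] − 4 = -3·(2·(-3)^r − 1) − 4 = -6·(-3)^r + 3 − 4 = 2·(-3)^{r+1} − 1.
So the formula holds for r+1, and by induction h[k] = 2·(-3)^k − 1 for all k ≥ 1.

h[k] = 2·(-3)^k − 1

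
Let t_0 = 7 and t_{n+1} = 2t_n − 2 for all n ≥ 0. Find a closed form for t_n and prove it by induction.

Claim: t_n = 5·2^n + 2.

Base case: t_0 = 7, and 5·2^0 + 2 = 5 + 2 = 7.
Assume t_k = 5·2^k + 2 for some k ≥ 0.
Then t_{k+1} = 2t_k − 2 = 2·(5·2^k + 2) − 2 = 10·2^k + 4 − 2 = 5·2^{k+1} + 2.
Hence t_n = 5·2^n + 2 for every n ≥ 0, by induction.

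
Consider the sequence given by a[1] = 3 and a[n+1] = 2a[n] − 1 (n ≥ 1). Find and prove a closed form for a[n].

Claim: a[n] = 2^n + 1.

Base case: a[1] = 3, and 2^1 + 1 = 2 + 1 = 3.
Assume a[r] = 2^r + 1 for some r ≥ 1.
Then a[r+1] = 2a[r] − 1 = 2·(2^r + 1) − 1 = 2^{r+1} + 2 − 1 = 2^{r+1} + 1.
This completes the inductive step, so a[n] = 2^n + 1 for all n ≥ 1.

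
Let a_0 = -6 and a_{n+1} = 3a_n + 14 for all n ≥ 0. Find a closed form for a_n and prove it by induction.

Claim: a_n = 3^n − 7.

Base case: a_0 = -6, and 3^0 − 7 = 1 − 7 = -6.
Assume a_j = 3^j − 7 for some j ≥ 0.
Then a_{j+1} = 3a_j + 14 = 3·(3^j − 7) + 14 = 3^{j+1} − 21 + 14 = 3^{j+1} − 7.
This completes the inductive step, so a_n = 3^n − 7 for all n ≥ 0.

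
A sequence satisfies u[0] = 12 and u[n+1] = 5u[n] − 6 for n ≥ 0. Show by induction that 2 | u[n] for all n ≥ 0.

Base case: u[0] = 12 = 2·6, so 2 | u[0].
Assume 2 | u[r], so u[r] = 2t for some integer t.
Then u[r+1] = 5u[r] − 6 = 5·(2t) − 6 = 2(5t − 3), so 2 | u[r+1].
By induction, 2 | u[n] for all n ≥ 0.

2 | u[n]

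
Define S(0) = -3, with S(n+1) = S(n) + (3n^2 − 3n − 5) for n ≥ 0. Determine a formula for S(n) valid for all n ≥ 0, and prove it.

Claim: S(n) = n^3 − 3n^2 − 3n − 3.

Base case: S(0) = -3, and 0^3 − 3·0^2 − 3·0 − 3 = -3.
Assume S(r) = r^3 − 3r^2 − 3r − 3.
Then S(r+1) = S(r) + (3r^2 − 3r − 5) = (r^3 − 3r^2 − 3r − 3) + (3r^2 − 3r − 5) = r^3 − 6r − 8,
and (r+1)^3 − 3·(r+1)^2 − 3·(r+1) − 3 = r^3 − 6r − 8.
Hence S(n) = n^3 − 3n^2 − 3n − 3 for every n ≥ 0, by induction.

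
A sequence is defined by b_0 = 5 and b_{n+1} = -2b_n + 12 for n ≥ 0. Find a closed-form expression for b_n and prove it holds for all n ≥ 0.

Claim: b_n = (-2)^n + 4.

Base case: b_0 = 5, and (-2)^0 + 4 = 1 + 4 = 5.
Assume b_k = (-2)^k + 4 for some k ≥ 0.
Then b_{k+1} = -2b_k + 12 = -2·((-2)^k + 4) + 12 = -2·(-2)^k − 8 + 12 = (-2)^{k+1} + 4.
This completes the inductive step, so b_n = (-2)^n + 4 for all n ≥ 0.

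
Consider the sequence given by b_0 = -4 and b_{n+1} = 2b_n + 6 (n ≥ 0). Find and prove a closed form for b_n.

Claim: b_n = 2^{n+1} − 6.

Base case: b_0 = -4, and 2^{0+1} − 6 = 2 − 6 = -4.
Assume b_k = 2^{k+1} − 6 for some k ≥ 0.
Then b_{k+1} = 2b_k + 6 = 2·(2^{k+1} − 6) + 6 = 2^{k+2} − 12 + 6 = 2^{k+2} − 6.
So the formula holds for k+1, and by induction b_n = 2^{n+1} − 6 for all n ≥ 0.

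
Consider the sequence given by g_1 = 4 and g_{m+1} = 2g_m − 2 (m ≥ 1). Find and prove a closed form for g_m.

Claim: g_m = 2^m + 2.

Base case: g_1 = 4, and 2^1 + 2 = 2 + 2 = 4.
Assume g_j = 2^j + 2 for some j ≥ 1.
Then g_{j+1} = 2g_j − 2 = 2·(2^j + 2) − 2 = 2^{j+1} + 4 − 2 = 2^{j+1} + 2.
So the formula holds for j+1, and by induction g_m = 2^m + 2 for all m ≥ 1.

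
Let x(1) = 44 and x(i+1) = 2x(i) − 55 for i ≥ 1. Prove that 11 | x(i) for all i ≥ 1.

Base case: x(1) = 44 = 11·4, so 11 | x(1).
Assume 11 | x(r), so x(r) = 11t for some integer t.
Then x(r+1) = 2x(r) − 55 = 2·(11t) − 55 = 11(2t − 5), so 11 | x(r+1).
This completes the inductive step, so 11 | x(i) for all i ≥ 1.

11 | x(i)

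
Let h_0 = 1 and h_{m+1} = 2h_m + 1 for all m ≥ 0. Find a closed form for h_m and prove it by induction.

Claim: h_m = 2^{m+1} − 1.

Base case: h_0 = 1, and 2^{0+1} − 1 = 2 − 1 = 1.
Assume h_r = 2^{r+1} − 1 for some r ≥ 0.
Then h_{r+1} = 2h_r + 1 = 2·(2^{r+1} − 1) + 1 = 2^{r+2} − 2 + 1 = 2^{r+2} − 1.
By induction, h_m = 2^{m+1} − 1 for all m ≥ 0.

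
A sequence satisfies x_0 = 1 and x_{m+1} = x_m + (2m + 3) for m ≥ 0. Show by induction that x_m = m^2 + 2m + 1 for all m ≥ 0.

Base case: x_0 = 1, and 0^2 + 2·0 + 1 = 1.
Assume x_r = r^2 + 2r + 1.
Then x_{r+1} = x_r + (2r + 3) = (r^2 + 2r + 1) + (2r + 3) = r^2 + 4r + 4,
and (r+1)^2 + 2·(r+1) + 1 = r^2 + 4r + 4.
By induction, x_m = m^2 + 2m + 1 for all m ≥ 0.

x_m = m^2 + 2m + 1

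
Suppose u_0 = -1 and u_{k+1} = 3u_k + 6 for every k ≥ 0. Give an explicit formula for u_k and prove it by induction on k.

Claim: u_k = 2·3^k − 3.

Base case: u_0 = -1, and 2·3^0 − 3 = 2 − 3 = -1.
Assume u_r = 2·3^r − 3 for some r ≥ 0.
Then u_{r+1} = 3u_r + 6 = 3·(2·3^r − 3) + 6 = 6·3^r − 9 + 6 = 2·3^{r+1} − 3.
Hence u_k = 2·3^k − 3 for every k ≥ 0, by induction.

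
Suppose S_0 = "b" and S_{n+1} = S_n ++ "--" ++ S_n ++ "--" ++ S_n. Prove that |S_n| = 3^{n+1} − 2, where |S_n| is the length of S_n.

Base case: |S_0| = 1, and 3^{0+1} − 2 = 1.
Assume |S_j| = 3^{j+1} − 2.
Then |S_{j+1}| = 3|S_j| + 4 = 3(3^{j+1} − 2) + 4 = 3^{j+2} − 6 + 4 = 3^{j+2} − 2.
This completes the inductive step, so |S_n| = 3^{n+1} − 2 for all n ≥ 0.

|S_n| = 3^{n+1} − 2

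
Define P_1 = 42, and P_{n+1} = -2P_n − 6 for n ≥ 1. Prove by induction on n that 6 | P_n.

Base case: P_1 = 42 = 6·7, so 6 | P_1.
Assume 6 | P_r, so P_r = 6t for some integer t.
Then P_{r+1} = -2P_r − 6 = -2·(6t) − 6 = 6(-2t − 1), so 6 | P_{r+1}.
By induction, 6 | P_n for all n ≥ 1.

6 | P_n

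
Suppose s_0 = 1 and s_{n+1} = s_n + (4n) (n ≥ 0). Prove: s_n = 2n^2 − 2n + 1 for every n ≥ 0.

Base case: s_0 = 1, and 2·0^2 − 2·0 + 1 = 1.
Assume s_r = 2r^2 − 2r + 1.
Then s_{r+1} = s_r + (4r) = (2r^2 − 2r + 1) + (4r) = 2r^2 + 2r + 1,
and 2·(r+1)^2 − 2·(r+1) + 1 = 2r^2 + 2r + 1.
By induction, s_n = 2n^2 − 2n + 1 for all n ≥ 0.

s_n = 2n^2 − 2n + 1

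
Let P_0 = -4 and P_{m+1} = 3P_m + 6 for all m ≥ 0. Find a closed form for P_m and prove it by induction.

Claim: P_m = -3^m − 3.

Base case: P_0 = -4, and -3^0 − 3 = -1 − 3 = -4.
Assume P_j = -3^j − 3 for some j ≥ 0.
Then P_{j+1} = 3P_j + 6 = 3·(-3^j − 3) + 6 = -3^{j+1} − 9 + 6 = -3^{j+1} − 3.
So the formula holds for j+1, and by induction P_m = -3^m − 3 for all m ≥ 0.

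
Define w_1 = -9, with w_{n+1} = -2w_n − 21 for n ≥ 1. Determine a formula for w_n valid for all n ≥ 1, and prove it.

Claim: w_n = (-2)^n − 7.

Base case: w_1 = -9, and (-2)^1 − 7 = -2 − 7 = -9.
Assume w_j = (-2)^j − 7 for some j ≥ 1.
Then w_{j+1} = -2w_j − 21 = -2·((-2)^j − 7) − 21 = -2·(-2)^j + 14 − 21 = (-2)^{j+1} − 7.
This completes the inductive step, so w_n = (-2)^n − 7 for all n ≥ 1.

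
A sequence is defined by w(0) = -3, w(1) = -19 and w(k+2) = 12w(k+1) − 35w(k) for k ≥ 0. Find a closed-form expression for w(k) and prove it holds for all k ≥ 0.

Claim: w(k) = -5^k − 2·7^k.

Base cases: w(0) = -3 and -5^0 − 2·7^0 = -3; w(1) = -19 and -5^1 − 2·7^1 = -19.
Assume w(j) = -5^j − 2·7^j for all 0 ≤ j ≤ r, where r ≥ 1.
Then w(r+1) = 12w(r) − 35w(r−1) = 12·(-5^r − 2·7^r) − 35·(-5^{r−1} − 2·7^{r−1}) = -(12·5 − 35)5^{r−1} − 2·(12·7 − 35)7^{r−1} = -25·5^{r−1} − 98·7^{r−1} = -5^{r+1} − 2·7^{r+1}.
So the formula holds for r+1, and by strong induction w(k) = -5^k − 2·7^k for all k ≥ 0.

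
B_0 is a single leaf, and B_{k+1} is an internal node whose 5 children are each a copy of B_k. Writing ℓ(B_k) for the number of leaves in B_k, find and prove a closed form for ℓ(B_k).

Claim: ℓ(B_k) = 5^k.

Base case: ℓ(B_0) = 1, and 5^0 = 1.
Assume ℓ(B_r) = 5^r.
Then ℓ(B_{r+1}) = 5·ℓ(B_r) = 5·5^r = 5^{r+1}.
So the formula holds for r+1, and by induction ℓ(B_k) = 5^k for all k ≥ 0.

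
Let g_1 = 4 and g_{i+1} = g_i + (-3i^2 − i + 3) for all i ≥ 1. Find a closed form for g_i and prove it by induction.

Claim: g_i = -i^3 + i^2 + 3i + 1.

Base case: g_1 = 4, and -1^3 + 1^2 + 3·1 + 1 = 4.
Assume g_j = -j^3 + j^2 + 3j + 1.
Then g_{j+1} = g_j + (-3j^2 − j + 3) = (-j^3 + j^2 + 3j + 1) + (-3j^2 − j + 3) = -j^3 − 2j^2 + 2j + 4,
and -(j+1)^3 + (j+1)^2 + 3·(j+1) + 1 = -j^3 − 2j^2 + 2j + 4.
Hence g_i = -i^3 + i^2 + 3i + 1 for every i ≥ 1, by induction.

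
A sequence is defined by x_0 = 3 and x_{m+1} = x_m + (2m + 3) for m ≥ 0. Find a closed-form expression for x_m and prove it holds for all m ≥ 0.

Claim: x_m = m^2 + 2m + 3.

Base case: x_0 = 3, and 0^2 + 2·0 + 3 = 3.
Assume x_k = k^2 + 2k + 3.
Then x_{k+1} = x_k + (2k + 3) = (k^2 + 2k + 3) + (2k + 3) = k^2 + 4k + 6,
and (k+1)^2 + 2·(k+1) + 3 = k^2 + 4k + 6.
Hence x_m = m^2 + 2m + 3 for every m ≥ 0, by induction.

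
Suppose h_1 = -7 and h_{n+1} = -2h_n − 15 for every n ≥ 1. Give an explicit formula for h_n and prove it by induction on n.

Claim: h_n = (-2)^n − 5.

Base case: h_1 = -7, and (-2)^1 − 5 = -2 − 5 = -7.
Assume h_k = (-2)^k − 5 for some k ≥ 1.
Then h_{k+1} = -2h_k − 15 = -2·((-2)^k − 5) − 15 = -2·(-2)^k + 10 − 15 = (-2)^{k+1} − 5.
So the formula holds for k+1, and by induction h_n = (-2)^n − 5 for all n ≥ 1.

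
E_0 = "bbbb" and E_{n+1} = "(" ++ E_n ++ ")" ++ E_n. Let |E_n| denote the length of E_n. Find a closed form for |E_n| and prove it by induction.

Claim: |E_n| = 6·2^n − 2.

Base case: |E_0| = 4, and 6·2^0 − 2 = 4.
Assume |E_k| = 6·2^k − 2.
Then |E_{k+1}| = 1 + |E_k| + 1 + |E_k| = 2|E_k| + 2 = 2(6·2^k − 2) + 2 = 6·2^{k+1} − 4 + 2 = 6·2^{k+1} − 2.
So the formula holds for k+1, and by induction |E_n| = 6·2^n − 2 for all n ≥ 0.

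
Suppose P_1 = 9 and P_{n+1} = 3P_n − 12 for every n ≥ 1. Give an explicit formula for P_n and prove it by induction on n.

Claim: P_n = 3^n + 6.

Base case: P_1 = 9, and 3^1 + 6 = 3 + 6 = 9.
Assume P_k = 3^k + 6 for some k ≥ 1.
Then P_{k+1} = 3P_k − 12 = 3·(3^k + 6) − 12 = 3^{k+1} + 18 − 12 = 3^{k+1} + 6.
Hence P_n = 3^n + 6 for every n ≥ 1, by induction.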